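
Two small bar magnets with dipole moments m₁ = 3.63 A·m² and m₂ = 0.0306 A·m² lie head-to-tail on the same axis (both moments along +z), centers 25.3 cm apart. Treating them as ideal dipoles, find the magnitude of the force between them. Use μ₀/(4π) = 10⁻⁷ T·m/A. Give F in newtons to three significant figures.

F ≈ 1.63×10⁻⁵ N

On-axis B of dipole 1: B = (μ₀/4π)·2m₁/r³. Force on dipole 2: F = m₂·dB/dr.
dB/dr = −(μ₀/4π)·6m₁/r⁴, so |F| = (μ₀/4π)·6m₁m₂/r⁴.
F = 6(10⁻⁷)(3.63)(0.0306)/(0.253)⁴ = 1.627×10⁻⁵ N.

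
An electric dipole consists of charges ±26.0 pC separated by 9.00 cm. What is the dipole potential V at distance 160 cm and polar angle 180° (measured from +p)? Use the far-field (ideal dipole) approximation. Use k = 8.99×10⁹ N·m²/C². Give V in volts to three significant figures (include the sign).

Dipole moment p = qd = (2.60×10⁻¹¹ C)(0.0900 m) = 2.34×10⁻¹² C·m.
The dipole potential is V = kp cosθ / r².
V = (8.99×10⁹)(2.34×10⁻¹²)·cos180° / (1.60)² = -0.008217 V.

V ≈ -0.00822 V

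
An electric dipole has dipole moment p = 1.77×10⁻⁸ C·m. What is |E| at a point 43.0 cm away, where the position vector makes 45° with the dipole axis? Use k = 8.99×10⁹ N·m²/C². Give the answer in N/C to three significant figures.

E ≈ 3160 N/C

At angle θ the dipole field magnitude is E = (kp/r³)·√(1 + 3cos²θ).
kp/r³ = (8.99×10⁹)(1.77×10⁻⁸) / (0.430)³ = 2001 N/C.
√(1 + 3cos²45°) = √(1 + 3·0.5000) = √2.5000 ≈ 1.5811.
E ≈ 2001 × 1.581 = 3164 N/C.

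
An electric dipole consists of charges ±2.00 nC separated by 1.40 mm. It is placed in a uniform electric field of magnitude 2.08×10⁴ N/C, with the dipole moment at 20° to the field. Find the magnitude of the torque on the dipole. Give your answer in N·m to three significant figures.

τ ≈ 1.99×10⁻⁸ N·m

Dipole moment p = qd = (2.00×10⁻⁹ C)(0.00140 m) = 2.80×10⁻¹² C·m.
Torque on an electric dipole: τ = pE sinθ.
τ = (2.80×10⁻¹²)(2.08×10⁴)·sin20° = 1.992×10⁻⁸ N·m.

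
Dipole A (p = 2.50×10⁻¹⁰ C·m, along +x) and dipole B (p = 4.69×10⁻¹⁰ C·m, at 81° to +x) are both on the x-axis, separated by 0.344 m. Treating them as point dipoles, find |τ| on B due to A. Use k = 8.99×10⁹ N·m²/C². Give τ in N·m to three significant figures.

τ ≈ 5.12×10⁻⁸ N·m

The second dipole sits on the axis of the first, so the field there is axial: E₁ = 2kp₁/r³ along +x.
E₁ = 2(8.99×10⁹)(2.50×10⁻¹⁰)/(0.344)³ = 110.4 N/C.
Torque on the second dipole: τ = p₂ E₁ sinθ.
τ = (4.69×10⁻¹⁰)(110.4)·sin81° = 5.115×10⁻⁸ N·m.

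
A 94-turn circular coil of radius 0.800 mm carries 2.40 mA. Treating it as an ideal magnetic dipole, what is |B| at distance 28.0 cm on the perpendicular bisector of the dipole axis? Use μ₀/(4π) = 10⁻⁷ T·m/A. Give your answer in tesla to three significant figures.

m = NIA = NIπa² = 94·(0.00240)·π·(8.00×10⁻⁴)² = 4.536×10⁻⁷ A·m².
In the equatorial plane B = (μ₀/4π)·m/r³ (half the axial value).
B = (10⁻⁷)·(4.536×10⁻⁷) / (0.280)³ = 2.066×10⁻¹² T.

B ≈ 2.07×10⁻¹² T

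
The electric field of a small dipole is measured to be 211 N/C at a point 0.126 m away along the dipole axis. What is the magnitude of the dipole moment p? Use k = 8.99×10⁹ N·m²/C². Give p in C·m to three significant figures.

p ≈ 2.35×10⁻¹¹ C·m

On axis E = 2kp/r³, so p = Er³/(2k).
p = (211)·(0.126)³ / (2·8.99×10⁹) = 2.347×10⁻¹¹ C·m.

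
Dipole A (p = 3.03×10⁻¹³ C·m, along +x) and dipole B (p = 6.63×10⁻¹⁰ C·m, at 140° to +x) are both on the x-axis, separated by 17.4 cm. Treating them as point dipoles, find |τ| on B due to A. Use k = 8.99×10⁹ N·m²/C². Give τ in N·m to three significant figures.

The second dipole sits on the axis of the first, so the field there is axial: E₁ = 2kp₁/r³ along +x.
E₁ = 2(8.99×10⁹)(3.03×10⁻¹³)/(0.174)³ = 1.034 N/C.
Torque on the second dipole: τ = p₂ E₁ sinθ.
τ = (6.63×10⁻¹⁰)(1.034)·sin140° = 4.407×10⁻¹⁰ N·m.

τ ≈ 4.41×10⁻¹⁰ N·m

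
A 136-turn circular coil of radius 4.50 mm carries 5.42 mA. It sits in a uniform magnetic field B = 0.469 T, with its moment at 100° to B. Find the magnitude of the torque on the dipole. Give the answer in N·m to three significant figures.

τ ≈ 2.17×10⁻⁵ N·m

m = NIA = NIπa² = 136·(0.00542)·π·(0.00450)² = 4.689×10⁻⁵ A·m².
Torque on a magnetic dipole: τ = mB sinθ.
τ = (4.689×10⁻⁵)(0.469)·sin100° = 2.166×10⁻⁵ N·m.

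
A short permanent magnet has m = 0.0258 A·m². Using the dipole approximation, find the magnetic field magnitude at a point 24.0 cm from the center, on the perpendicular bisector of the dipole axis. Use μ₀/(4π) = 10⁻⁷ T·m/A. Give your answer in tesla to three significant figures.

In the equatorial plane B = (μ₀/4π)·m/r³ (half the axial value).
B = (10⁻⁷)·(0.0258) / (0.240)³ = 1.866×10⁻⁷ T.

B ≈ 1.87×10⁻⁷ T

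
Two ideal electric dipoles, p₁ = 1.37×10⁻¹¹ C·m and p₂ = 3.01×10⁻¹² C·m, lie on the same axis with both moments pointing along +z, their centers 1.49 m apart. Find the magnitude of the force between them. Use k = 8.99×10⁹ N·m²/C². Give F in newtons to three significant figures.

F ≈ 4.51×10⁻¹³ N

On-axis field of dipole 1 at distance r: E = 2kp₁/r³. Force on dipole 2 is F = p₂·dE/dr (gradient along axis).
dE/dr = −6kp₁/r⁴, so |F| = 6kp₁p₂/r⁴ (attractive for aligned moments).
F = 6(8.99×10⁹)(1.37×10⁻¹¹)(3.01×10⁻¹²)/(1.49)⁴ = 4.513×10⁻¹³ N.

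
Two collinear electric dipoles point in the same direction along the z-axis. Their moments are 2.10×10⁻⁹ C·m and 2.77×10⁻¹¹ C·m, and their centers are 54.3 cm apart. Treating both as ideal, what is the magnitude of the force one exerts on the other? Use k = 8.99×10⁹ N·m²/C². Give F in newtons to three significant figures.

F ≈ 3.61×10⁻⁸ N

On-axis field of dipole 1 at distance r: E = 2kp₁/r³. Force on dipole 2 is F = p₂·dE/dr (gradient along axis).
dE/dr = −6kp₁/r⁴, so |F| = 6kp₁p₂/r⁴ (attractive for aligned moments).
F = 6(8.99×10⁹)(2.10×10⁻⁹)(2.77×10⁻¹¹)/(0.543)⁴ = 3.609×10⁻⁸ N.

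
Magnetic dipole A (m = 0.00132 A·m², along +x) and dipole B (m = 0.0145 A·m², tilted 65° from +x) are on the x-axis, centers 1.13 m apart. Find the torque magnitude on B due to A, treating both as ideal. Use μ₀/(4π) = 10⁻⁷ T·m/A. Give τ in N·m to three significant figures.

τ ≈ 2.40×10⁻¹² N·m

Dipole B is on the axis of dipole A, so B₁ there is axial: B₁ = (μ₀/4π)·2m₁/r³ along +x.
B₁ = 2(10⁻⁷)(0.00132)/(1.13)³ = 1.830×10⁻¹⁰ T.
τ = m₂ B₁ sinθ.
τ = (0.0145)(1.830×10⁻¹⁰)·sin65° = 2.404×10⁻¹² N·m.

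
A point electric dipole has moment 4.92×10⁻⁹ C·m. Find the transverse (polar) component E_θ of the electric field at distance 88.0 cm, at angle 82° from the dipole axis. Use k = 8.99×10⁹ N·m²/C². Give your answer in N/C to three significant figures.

For a dipole, E_θ = (kp sinθ)/r³.
kp/r³ = (8.99×10⁹)(4.92×10⁻⁹)/(0.880)³ = 64.90 N/C.
E_θ = 64.90·sin82° = 64.27 N/C.

E_θ ≈ 64.3 N/C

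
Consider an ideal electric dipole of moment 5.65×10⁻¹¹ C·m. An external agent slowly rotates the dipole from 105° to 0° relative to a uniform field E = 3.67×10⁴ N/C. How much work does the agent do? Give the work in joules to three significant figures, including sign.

W_ext = ΔU = U(θ₂) − U(θ₁) = −pE cosθ₂ − (−pE cosθ₁) = pE(cosθ₁ − cosθ₂).
W = (5.65×10⁻¹¹)(3.67×10⁴)·(cos105° − cos0°) = (2.074×10⁻⁶)·(-1.2588) = -2.610×10⁻⁶ J.

W ≈ -2.61×10⁻⁶ J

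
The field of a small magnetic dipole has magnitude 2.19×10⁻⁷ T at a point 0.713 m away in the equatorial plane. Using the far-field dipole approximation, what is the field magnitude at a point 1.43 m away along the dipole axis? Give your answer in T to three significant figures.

B ≈ 5.43×10⁻⁸ T

Dipole fields scale as 1/r³ in the far field.
The axial field is twice the equatorial field at the same r, so the geometry factor is 2/1.
B₂ = B₁ · (2/1) · (r₁/r₂)³ = 2.19×10⁻⁷ · 2 · (0.713/1.43)³.
(r₁/r₂)³ = (0.4986)³ = 0.124.
B₂ ≈ 5.429×10⁻⁸ T.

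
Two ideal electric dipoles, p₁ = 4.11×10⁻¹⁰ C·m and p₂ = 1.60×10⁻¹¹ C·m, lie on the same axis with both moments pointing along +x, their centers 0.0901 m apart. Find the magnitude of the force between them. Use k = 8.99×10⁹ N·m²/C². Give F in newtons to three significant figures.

F ≈ 5.38×10⁻⁶ N

On-axis field of dipole 1 at distance r: E = 2kp₁/r³. Force on dipole 2 is F = p₂·dE/dr (gradient along axis).
dE/dr = −6kp₁/r⁴, so |F| = 6kp₁p₂/r⁴ (attractive for aligned moments).
F = 6(8.99×10⁹)(4.11×10⁻¹⁰)(1.60×10⁻¹¹)/(0.0901)⁴ = 5.382×10⁻⁶ N.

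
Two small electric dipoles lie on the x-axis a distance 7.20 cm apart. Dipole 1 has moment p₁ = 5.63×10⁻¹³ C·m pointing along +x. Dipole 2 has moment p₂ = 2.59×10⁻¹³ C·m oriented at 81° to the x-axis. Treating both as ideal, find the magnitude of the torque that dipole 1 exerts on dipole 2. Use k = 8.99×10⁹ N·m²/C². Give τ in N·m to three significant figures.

τ ≈ 6.94×10⁻¹² N·m

The second dipole sits on the axis of the first, so the field there is axial: E₁ = 2kp₁/r³ along +x.
E₁ = 2(8.99×10⁹)(5.63×10⁻¹³)/(0.0720)³ = 27.12 N/C.
Torque on the second dipole: τ = p₂ E₁ sinθ.
τ = (2.59×10⁻¹³)(27.12)·sin81° = 6.938×10⁻¹² N·m.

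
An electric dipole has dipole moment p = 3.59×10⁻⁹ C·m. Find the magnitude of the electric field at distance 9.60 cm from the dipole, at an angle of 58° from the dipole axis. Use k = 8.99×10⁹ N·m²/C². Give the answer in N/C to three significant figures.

At angle θ the dipole field magnitude is E = (kp/r³)·√(1 + 3cos²θ).
kp/r³ = (8.99×10⁹)(3.59×10⁻⁹) / (0.0960)³ = 3.648×10⁴ N/C.
√(1 + 3cos²58°) = √(1 + 3·0.2808) = √1.8424 ≈ 1.3574.
E ≈ 3.648×10⁴ × 1.357 = 4.952×10⁴ N/C.

E ≈ 4.95×10⁴ N/C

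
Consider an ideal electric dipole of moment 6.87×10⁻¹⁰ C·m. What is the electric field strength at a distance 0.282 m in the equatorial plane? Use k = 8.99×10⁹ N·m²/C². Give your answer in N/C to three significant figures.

In the equatorial plane E = kp/r³.
E = (8.99×10⁹)(6.87×10⁻¹⁰) / (0.282)³ = 275.4 N/C.

E ≈ 275 N/C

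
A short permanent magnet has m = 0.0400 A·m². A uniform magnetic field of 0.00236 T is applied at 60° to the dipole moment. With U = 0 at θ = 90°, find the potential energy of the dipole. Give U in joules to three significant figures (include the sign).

U = −m·B = −mB cosθ.
U = −(0.0400)(0.00236)·cos60° = -4.720×10⁻⁵ J.

U ≈ -4.72×10⁻⁵ J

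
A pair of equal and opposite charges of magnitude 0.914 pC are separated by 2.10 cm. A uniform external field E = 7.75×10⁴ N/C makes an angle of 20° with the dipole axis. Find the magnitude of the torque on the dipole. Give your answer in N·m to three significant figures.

τ ≈ 5.09×10⁻¹⁰ N·m

Dipole moment p = qd = (9.14×10⁻¹³ C)(0.0210 m) = 1.919×10⁻¹⁴ C·m.
Torque on an electric dipole: τ = pE sinθ.
τ = (1.919×10⁻¹⁴)(7.75×10⁴)·sin20° = 5.087×10⁻¹⁰ N·m.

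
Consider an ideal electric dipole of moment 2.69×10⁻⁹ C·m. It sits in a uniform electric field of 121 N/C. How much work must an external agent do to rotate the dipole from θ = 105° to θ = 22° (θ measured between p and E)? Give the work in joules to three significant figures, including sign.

W_ext = ΔU = U(θ₂) − U(θ₁) = −pE cosθ₂ − (−pE cosθ₁) = pE(cosθ₁ − cosθ₂).
W = (2.69×10⁻⁹)(121)·(cos105° − cos22°) = (3.255×10⁻⁷)·(-1.1860) = -3.860×10⁻⁷ J.

W ≈ -3.86×10⁻⁷ J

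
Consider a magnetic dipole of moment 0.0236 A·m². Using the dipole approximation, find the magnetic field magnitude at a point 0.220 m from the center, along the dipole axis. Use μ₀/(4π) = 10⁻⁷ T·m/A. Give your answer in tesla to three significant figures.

On axis B = (μ₀/4π)·2m/r³.
B = 2·(10⁻⁷)·(0.0236) / (0.220)³ = 4.433×10⁻⁷ T.

B ≈ 4.43×10⁻⁷ T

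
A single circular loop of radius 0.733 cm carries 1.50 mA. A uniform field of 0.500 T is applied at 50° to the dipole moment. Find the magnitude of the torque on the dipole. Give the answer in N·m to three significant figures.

Magnetic moment m = IA = Iπa² = (0.00150)·π·(0.00733)² = 2.532×10⁻⁷ A·m².
Torque on a magnetic dipole: τ = mB sinθ.
τ = (2.532×10⁻⁷)(0.500)·sin50° = 9.698×10⁻⁸ N·m.

τ ≈ 9.70×10⁻⁸ N·m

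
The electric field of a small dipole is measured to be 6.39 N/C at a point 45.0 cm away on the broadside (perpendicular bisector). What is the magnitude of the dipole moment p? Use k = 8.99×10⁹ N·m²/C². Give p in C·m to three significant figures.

p ≈ 6.48×10⁻¹¹ C·m

In the equatorial plane E = kp/r³, so p = Er³/(k).
p = (6.39)·(0.450)³ / (8.99×10⁹) = 6.477×10⁻¹¹ C·m.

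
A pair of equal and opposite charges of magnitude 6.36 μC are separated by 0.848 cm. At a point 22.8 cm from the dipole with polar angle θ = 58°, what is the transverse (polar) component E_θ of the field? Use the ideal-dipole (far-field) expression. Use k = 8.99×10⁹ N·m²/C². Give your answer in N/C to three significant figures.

Dipole moment p = qd = (6.36×10⁻⁶ C)(0.00848 m) = 5.393×10⁻⁸ C·m.
For a dipole, E_θ = (kp sinθ)/r³.
kp/r³ = (8.99×10⁹)(5.393×10⁻⁸)/(0.228)³ = 4.091×10⁴ N/C.
E_θ = 4.091×10⁴·sin58° = 3.469×10⁴ N/C.

E_θ ≈ 3.47×10⁴ N/C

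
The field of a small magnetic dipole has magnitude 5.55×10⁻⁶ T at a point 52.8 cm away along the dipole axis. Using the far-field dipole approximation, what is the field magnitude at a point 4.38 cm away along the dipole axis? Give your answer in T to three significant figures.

Dipole fields scale as 1/r³ in the far field; the geometry is the same at both points.
B₂ = B₁ · (r₁/r₂)³ = 5.55×10⁻⁶ · (52.8/4.38)³.
(r₁/r₂)³ = (12.05)³ = 1752.
B₂ ≈ 0.009722 T.

B ≈ 0.00972 T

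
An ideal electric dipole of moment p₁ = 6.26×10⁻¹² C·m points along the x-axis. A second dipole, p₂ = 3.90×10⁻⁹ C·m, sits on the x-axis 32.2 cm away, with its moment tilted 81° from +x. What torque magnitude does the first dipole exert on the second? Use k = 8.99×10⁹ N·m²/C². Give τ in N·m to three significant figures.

τ ≈ 1.30×10⁻⁸ N·m

The second dipole sits on the axis of the first, so the field there is axial: E₁ = 2kp₁/r³ along +x.
E₁ = 2(8.99×10⁹)(6.26×10⁻¹²)/(0.322)³ = 3.371 N/C.
Torque on the second dipole: τ = p₂ E₁ sinθ.
τ = (3.90×10⁻⁹)(3.371)·sin81° = 1.299×10⁻⁸ N·m.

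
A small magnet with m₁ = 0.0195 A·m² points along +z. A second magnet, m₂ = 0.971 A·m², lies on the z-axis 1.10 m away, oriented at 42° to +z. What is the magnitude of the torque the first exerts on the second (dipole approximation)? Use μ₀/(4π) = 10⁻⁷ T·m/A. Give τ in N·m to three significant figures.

τ ≈ 1.90×10⁻⁹ N·m

Dipole B is on the axis of dipole A, so B₁ there is axial: B₁ = (μ₀/4π)·2m₁/r³ along +z.
B₁ = 2(10⁻⁷)(0.0195)/(1.10)³ = 2.930×10⁻⁹ T.
τ = m₂ B₁ sinθ.
τ = (0.971)(2.930×10⁻⁹)·sin42° = 1.904×10⁻⁹ N·m.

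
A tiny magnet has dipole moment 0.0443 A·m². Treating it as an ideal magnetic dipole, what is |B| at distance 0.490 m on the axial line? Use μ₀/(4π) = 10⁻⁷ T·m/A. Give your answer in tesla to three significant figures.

On axis B = (μ₀/4π)·2m/r³.
B = 2·(10⁻⁷)·(0.0443) / (0.490)³ = 7.531×10⁻⁸ T.

B ≈ 7.53×10⁻⁸ T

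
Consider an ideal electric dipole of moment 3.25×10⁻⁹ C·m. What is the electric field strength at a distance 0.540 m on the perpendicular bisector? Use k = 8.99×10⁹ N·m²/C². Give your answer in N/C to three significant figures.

On the perpendicular bisector E = kp/r³ (half the axial value at the same distance).
E = (8.99×10⁹)(3.25×10⁻⁹) / (0.540)³ = 185.6 N/C.

E ≈ 186 N/C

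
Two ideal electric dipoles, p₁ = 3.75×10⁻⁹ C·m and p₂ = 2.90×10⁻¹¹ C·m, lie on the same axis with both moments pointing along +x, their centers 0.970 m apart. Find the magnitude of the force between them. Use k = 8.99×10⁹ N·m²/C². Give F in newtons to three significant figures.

F ≈ 6.63×10⁻⁹ N

On-axis field of dipole 1 at distance r: E = 2kp₁/r³. Force on dipole 2 is F = p₂·dE/dr (gradient along axis).
dE/dr = −6kp₁/r⁴, so |F| = 6kp₁p₂/r⁴ (attractive for aligned moments).
F = 6(8.99×10⁹)(3.75×10⁻⁹)(2.90×10⁻¹¹)/(0.970)⁴ = 6.626×10⁻⁹ N.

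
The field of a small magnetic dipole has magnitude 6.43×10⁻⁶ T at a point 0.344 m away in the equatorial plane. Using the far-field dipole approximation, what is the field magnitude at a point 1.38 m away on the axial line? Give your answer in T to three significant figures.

B ≈ 1.99×10⁻⁷ T

Dipole fields scale as 1/r³ in the far field.
The axial field is twice the equatorial field at the same r, so the geometry factor is 2/1.
B₂ = B₁ · (2/1) · (r₁/r₂)³ = 6.43×10⁻⁶ · 2 · (0.344/1.38)³.
(r₁/r₂)³ = (0.2493)³ = 0.01549.
B₂ ≈ 1.992×10⁻⁷ T.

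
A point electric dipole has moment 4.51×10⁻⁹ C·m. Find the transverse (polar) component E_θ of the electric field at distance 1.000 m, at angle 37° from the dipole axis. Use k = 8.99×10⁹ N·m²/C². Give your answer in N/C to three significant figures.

For a dipole, E_θ = (kp sinθ)/r³.
kp/r³ = (8.99×10⁹)(4.51×10⁻⁹)/(1.00)³ = 40.54 N/C.
E_θ = 40.54·sin37° = 24.40 N/C.

E_θ ≈ 24.4 N/C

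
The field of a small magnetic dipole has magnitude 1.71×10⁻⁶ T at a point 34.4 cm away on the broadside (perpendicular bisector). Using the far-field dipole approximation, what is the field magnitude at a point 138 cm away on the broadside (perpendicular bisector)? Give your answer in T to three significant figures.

B ≈ 2.65×10⁻⁸ T

Dipole fields scale as 1/r³ in the far field; the geometry is the same at both points.
B₂ = B₁ · (r₁/r₂)³ = 1.71×10⁻⁶ · (34.4/138)³.
(r₁/r₂)³ = (0.2493)³ = 0.01549.
B₂ ≈ 2.649×10⁻⁸ T.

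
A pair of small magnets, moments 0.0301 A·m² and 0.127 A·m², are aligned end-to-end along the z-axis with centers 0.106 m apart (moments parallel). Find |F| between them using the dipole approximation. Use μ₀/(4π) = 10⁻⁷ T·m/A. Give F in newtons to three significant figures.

F ≈ 1.82×10⁻⁵ N

On-axis B of dipole 1: B = (μ₀/4π)·2m₁/r³. Force on dipole 2: F = m₂·dB/dr.
dB/dr = −(μ₀/4π)·6m₁/r⁴, so |F| = (μ₀/4π)·6m₁m₂/r⁴.
F = 6(10⁻⁷)(0.0301)(0.127)/(0.106)⁴ = 1.817×10⁻⁵ N.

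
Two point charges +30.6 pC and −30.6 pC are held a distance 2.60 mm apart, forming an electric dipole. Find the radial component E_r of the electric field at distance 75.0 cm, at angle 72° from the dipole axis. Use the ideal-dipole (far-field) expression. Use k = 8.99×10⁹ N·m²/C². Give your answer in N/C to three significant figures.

Dipole moment p = qd = (3.06×10⁻¹¹ C)(0.00260 m) = 7.956×10⁻¹⁴ C·m.
For a dipole, E_r = (2kp cosθ)/r³.
kp/r³ = (8.99×10⁹)(7.956×10⁻¹⁴)/(0.750)³ = 0.001695 N/C.
E_r = 2·0.001695·cos72° = 0.001048 N/C.

E_r ≈ 0.00105 N/C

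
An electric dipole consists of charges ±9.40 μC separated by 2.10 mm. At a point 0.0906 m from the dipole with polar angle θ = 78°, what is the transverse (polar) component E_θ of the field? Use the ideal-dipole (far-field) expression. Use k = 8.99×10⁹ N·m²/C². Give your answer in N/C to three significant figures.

Dipole moment p = qd = (9.40×10⁻⁶ C)(0.00210 m) = 1.974×10⁻⁸ C·m.
For a dipole, E_θ = (kp sinθ)/r³.
kp/r³ = (8.99×10⁹)(1.974×10⁻⁸)/(0.0906)³ = 2.386×10⁵ N/C.
E_θ = 2.386×10⁵·sin78° = 2.334×10⁵ N/C.

E_θ ≈ 2.33×10⁵ N/C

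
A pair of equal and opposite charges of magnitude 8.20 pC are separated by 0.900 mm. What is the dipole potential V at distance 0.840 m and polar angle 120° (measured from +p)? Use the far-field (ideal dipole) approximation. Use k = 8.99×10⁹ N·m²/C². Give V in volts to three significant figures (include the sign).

Dipole moment p = qd = (8.20×10⁻¹² C)(9.00×10⁻⁴ m) = 7.38×10⁻¹⁵ C·m.
The dipole potential is V = kp cosθ / r².
V = (8.99×10⁹)(7.38×10⁻¹⁵)·cos120° / (0.840)² = -4.701×10⁻⁵ V.

V ≈ -4.70×10⁻⁵ V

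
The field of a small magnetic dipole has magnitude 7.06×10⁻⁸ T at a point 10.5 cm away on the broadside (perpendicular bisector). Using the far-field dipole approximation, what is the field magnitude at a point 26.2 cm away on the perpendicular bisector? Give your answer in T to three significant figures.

Dipole fields scale as 1/r³ in the far field; the geometry is the same at both points.
B₂ = B₁ · (r₁/r₂)³ = 7.06×10⁻⁸ · (10.5/26.2)³.
(r₁/r₂)³ = (0.4008)³ = 0.06437.
B₂ ≈ 4.544×10⁻⁹ T.

B ≈ 4.54×10⁻⁹ T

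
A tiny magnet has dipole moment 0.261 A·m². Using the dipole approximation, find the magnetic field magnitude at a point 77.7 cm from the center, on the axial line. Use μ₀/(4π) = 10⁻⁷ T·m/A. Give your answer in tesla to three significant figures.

On axis B = (μ₀/4π)·2m/r³.
B = 2·(10⁻⁷)·(0.261) / (0.777)³ = 1.113×10⁻⁷ T.

B ≈ 1.11×10⁻⁷ T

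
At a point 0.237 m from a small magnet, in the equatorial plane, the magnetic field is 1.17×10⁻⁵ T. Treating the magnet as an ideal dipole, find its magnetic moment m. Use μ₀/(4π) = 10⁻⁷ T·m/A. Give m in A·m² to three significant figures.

m ≈ 1.56 A·m²

In the equatorial plane B = (μ₀/4π)·m/r³, so m = Br³·4π/(μ₀).
m = (1.17×10⁻⁵)·(0.237)³ / (10⁻⁷) = 1.558 A·m².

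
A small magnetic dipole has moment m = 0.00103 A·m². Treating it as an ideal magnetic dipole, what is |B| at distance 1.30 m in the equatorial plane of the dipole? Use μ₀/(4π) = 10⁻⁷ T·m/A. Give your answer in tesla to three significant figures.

B ≈ 4.69×10⁻¹¹ T

In the equatorial plane B = (μ₀/4π)·m/r³ (half the axial value).
B = (10⁻⁷)·(0.00103) / (1.30)³ = 4.688×10⁻¹¹ T.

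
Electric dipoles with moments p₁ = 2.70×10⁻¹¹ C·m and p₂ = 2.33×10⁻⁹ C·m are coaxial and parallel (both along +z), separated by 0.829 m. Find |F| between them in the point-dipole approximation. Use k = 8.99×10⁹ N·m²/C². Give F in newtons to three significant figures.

F ≈ 7.18×10⁻⁹ N

On-axis field of dipole 1 at distance r: E = 2kp₁/r³. Force on dipole 2 is F = p₂·dE/dr (gradient along axis).
dE/dr = −6kp₁/r⁴, so |F| = 6kp₁p₂/r⁴ (attractive for aligned moments).
F = 6(8.99×10⁹)(2.70×10⁻¹¹)(2.33×10⁻⁹)/(0.829)⁴ = 7.185×10⁻⁹ N.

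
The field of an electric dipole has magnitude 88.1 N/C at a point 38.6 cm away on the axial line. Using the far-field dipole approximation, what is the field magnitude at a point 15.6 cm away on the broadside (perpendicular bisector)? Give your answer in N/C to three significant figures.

Dipole fields scale as 1/r³ in the far field.
The axial field is twice the equatorial field at the same r, so the geometry factor is 1/2.
E₂ = E₁ · (1/2) · (r₁/r₂)³ = 88.1 · 0.5 · (38.6/15.6)³.
(r₁/r₂)³ = (2.474)³ = 15.15.
E₂ ≈ 667.3 N/C.

E ≈ 667 N/C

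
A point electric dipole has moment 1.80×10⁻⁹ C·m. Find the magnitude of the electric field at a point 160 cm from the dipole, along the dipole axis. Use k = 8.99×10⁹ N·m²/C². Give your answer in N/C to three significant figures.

E ≈ 7.90 N/C

On the dipole axis E = 2kp/r³.
E = 2·(8.99×10⁹)(1.80×10⁻⁹) / (1.60)³ = 7.901 N/C.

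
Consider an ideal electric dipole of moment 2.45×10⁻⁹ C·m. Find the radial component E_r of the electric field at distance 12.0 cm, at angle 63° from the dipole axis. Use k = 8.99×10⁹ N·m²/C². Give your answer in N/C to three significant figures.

For a dipole, E_r = (2kp cosθ)/r³.
kp/r³ = (8.99×10⁹)(2.45×10⁻⁹)/(0.120)³ = 1.275×10⁴ N/C.
E_r = 2·1.275×10⁴·cos63° = 1.157×10⁴ N/C.

E_r ≈ 1.16×10⁴ N/C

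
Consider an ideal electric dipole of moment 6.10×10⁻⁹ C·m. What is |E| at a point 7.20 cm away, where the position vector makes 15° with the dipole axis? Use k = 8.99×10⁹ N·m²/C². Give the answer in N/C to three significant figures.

At angle θ the dipole field magnitude is E = (kp/r³)·√(1 + 3cos²θ).
kp/r³ = (8.99×10⁹)(6.10×10⁻⁹) / (0.0720)³ = 1.469×10⁵ N/C.
√(1 + 3cos²15°) = √(1 + 3·0.9330) = √3.7990 ≈ 1.9491.
E ≈ 1.469×10⁵ × 1.949 = 2.864×10⁵ N/C.

E ≈ 2.86×10⁵ N/C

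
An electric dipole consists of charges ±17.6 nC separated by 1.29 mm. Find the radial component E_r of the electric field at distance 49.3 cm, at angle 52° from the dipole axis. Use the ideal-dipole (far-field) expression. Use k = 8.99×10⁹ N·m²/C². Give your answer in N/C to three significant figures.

E_r ≈ 2.10 N/C

Dipole moment p = qd = (1.76×10⁻⁸ C)(0.00129 m) = 2.27×10⁻¹¹ C·m.
For a dipole, E_r = (2kp cosθ)/r³.
kp/r³ = (8.99×10⁹)(2.27×10⁻¹¹)/(0.493)³ = 1.703 N/C.
E_r = 2·1.703·cos52° = 2.097 N/C.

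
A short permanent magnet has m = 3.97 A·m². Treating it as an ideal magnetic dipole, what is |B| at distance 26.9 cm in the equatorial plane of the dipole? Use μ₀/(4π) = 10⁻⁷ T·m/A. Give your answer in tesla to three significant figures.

In the equatorial plane B = (μ₀/4π)·m/r³ (half the axial value).
B = (10⁻⁷)·(3.97) / (0.269)³ = 2.040×10⁻⁵ T.

B ≈ 2.04×10⁻⁵ T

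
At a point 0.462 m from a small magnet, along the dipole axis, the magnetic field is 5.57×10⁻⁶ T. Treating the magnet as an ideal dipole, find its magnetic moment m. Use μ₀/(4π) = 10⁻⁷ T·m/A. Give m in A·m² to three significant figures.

On axis B = (μ₀/4π)·2m/r³, so m = Br³·4π/(μ₀·2).
m = (5.57×10⁻⁶)·(0.462)³ / (2·10⁻⁷) = 2.746 A·m².

m ≈ 2.75 A·m²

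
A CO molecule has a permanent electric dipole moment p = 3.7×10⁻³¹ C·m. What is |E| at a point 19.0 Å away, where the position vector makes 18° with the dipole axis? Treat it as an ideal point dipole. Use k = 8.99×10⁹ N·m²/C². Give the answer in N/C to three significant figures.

E ≈ 9.35×10⁵ N/C

At angle θ the dipole field magnitude is E = (kp/r³)·√(1 + 3cos²θ).
kp/r³ = (8.99×10⁹)(3.70×10⁻³¹) / (1.90×10⁻⁹)³ = 4.850×10⁵ N/C.
√(1 + 3cos²18°) = √(1 + 3·0.9045) = √3.7135 ≈ 1.9271.
E ≈ 4.850×10⁵ × 1.927 = 9.345×10⁵ N/C.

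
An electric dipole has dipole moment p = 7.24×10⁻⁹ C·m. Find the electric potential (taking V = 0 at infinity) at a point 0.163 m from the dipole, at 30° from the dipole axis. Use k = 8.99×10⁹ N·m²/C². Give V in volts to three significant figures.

V ≈ 2120 V

The dipole potential is V = kp cosθ / r².
V = (8.99×10⁹)(7.24×10⁻⁹)·cos30° / (0.163)² = 2122 V.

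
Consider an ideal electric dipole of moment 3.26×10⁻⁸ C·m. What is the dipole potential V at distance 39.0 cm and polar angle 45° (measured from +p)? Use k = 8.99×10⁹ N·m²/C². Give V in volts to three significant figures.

V ≈ 1360 V

The dipole potential is V = kp cosθ / r².
V = (8.99×10⁹)(3.26×10⁻⁸)·cos45° / (0.390)² = 1362 V.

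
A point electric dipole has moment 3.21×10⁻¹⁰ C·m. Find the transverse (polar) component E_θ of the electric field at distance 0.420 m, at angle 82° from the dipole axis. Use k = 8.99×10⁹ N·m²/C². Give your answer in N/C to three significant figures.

For a dipole, E_θ = (kp sinθ)/r³.
kp/r³ = (8.99×10⁹)(3.21×10⁻¹⁰)/(0.420)³ = 38.95 N/C.
E_θ = 38.95·sin82° = 38.57 N/C.

E_θ ≈ 38.6 N/C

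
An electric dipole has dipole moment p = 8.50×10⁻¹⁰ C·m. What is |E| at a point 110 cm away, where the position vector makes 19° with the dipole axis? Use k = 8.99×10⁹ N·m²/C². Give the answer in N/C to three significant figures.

E ≈ 11.0 N/C

At angle θ the dipole field magnitude is E = (kp/r³)·√(1 + 3cos²θ).
kp/r³ = (8.99×10⁹)(8.50×10⁻¹⁰) / (1.10)³ = 5.741 N/C.
√(1 + 3cos²19°) = √(1 + 3·0.8940) = √3.6820 ≈ 1.9189.
E ≈ 5.741 × 1.919 = 11.02 N/C.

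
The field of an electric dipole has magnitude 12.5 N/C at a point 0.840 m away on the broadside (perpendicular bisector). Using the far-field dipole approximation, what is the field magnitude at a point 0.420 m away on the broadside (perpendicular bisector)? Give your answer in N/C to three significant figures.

Dipole fields scale as 1/r³ in the far field; the geometry is the same at both points.
E₂ = E₁ · (r₁/r₂)³ = 12.5 · (0.840/0.420)³.
(r₁/r₂)³ = (2)³ = 8.
E₂ ≈ 100.0 N/C.

E ≈ 100 N/C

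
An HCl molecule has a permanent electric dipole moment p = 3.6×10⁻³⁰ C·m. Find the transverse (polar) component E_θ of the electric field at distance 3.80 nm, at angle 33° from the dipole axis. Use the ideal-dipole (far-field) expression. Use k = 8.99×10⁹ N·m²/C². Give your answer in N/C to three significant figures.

For a dipole, E_θ = (kp sinθ)/r³.
kp/r³ = (8.99×10⁹)(3.60×10⁻³⁰)/(3.80×10⁻⁹)³ = 5.898×10⁵ N/C.
E_θ = 5.898×10⁵·sin33° = 3.212×10⁵ N/C.

E_θ ≈ 3.21×10⁵ N/C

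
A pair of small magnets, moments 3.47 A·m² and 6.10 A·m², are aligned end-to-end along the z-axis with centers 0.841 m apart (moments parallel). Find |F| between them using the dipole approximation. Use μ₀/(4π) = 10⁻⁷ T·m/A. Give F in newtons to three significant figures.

On-axis B of dipole 1: B = (μ₀/4π)·2m₁/r³. Force on dipole 2: F = m₂·dB/dr.
dB/dr = −(μ₀/4π)·6m₁/r⁴, so |F| = (μ₀/4π)·6m₁m₂/r⁴.
F = 6(10⁻⁷)(3.47)(6.10)/(0.841)⁴ = 2.539×10⁻⁵ N.

F ≈ 2.54×10⁻⁵ N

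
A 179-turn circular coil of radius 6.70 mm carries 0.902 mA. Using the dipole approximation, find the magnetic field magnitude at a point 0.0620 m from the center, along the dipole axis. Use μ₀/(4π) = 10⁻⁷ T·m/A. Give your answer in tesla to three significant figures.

B ≈ 1.91×10⁻⁸ T

m = NIA = NIπa² = 179·(9.02×10⁻⁴)·π·(0.00670)² = 2.277×10⁻⁵ A·m².
On axis B = (μ₀/4π)·2m/r³.
B = 2·(10⁻⁷)·(2.277×10⁻⁵) / (0.0620)³ = 1.911×10⁻⁸ T.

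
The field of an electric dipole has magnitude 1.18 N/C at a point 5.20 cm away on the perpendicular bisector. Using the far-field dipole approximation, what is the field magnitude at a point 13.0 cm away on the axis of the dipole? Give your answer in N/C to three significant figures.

E ≈ 0.151 N/C

Dipole fields scale as 1/r³ in the far field.
The axial field is twice the equatorial field at the same r, so the geometry factor is 2/1.
E₂ = E₁ · (2/1) · (r₁/r₂)³ = 1.18 · 2 · (5.20/13.0)³.
(r₁/r₂)³ = (0.4)³ = 0.064.
E₂ ≈ 0.1510 N/C.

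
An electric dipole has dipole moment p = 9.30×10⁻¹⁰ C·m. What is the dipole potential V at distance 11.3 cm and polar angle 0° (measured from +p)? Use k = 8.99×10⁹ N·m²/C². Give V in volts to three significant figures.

The dipole potential is V = kp cosθ / r².
V = (8.99×10⁹)(9.30×10⁻¹⁰)·cos0° / (0.113)² = 654.8 V.

V ≈ 655 V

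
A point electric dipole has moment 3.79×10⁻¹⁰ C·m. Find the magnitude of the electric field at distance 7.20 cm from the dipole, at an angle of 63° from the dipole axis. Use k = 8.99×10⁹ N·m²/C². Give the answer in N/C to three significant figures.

At angle θ the dipole field magnitude is E = (kp/r³)·√(1 + 3cos²θ).
kp/r³ = (8.99×10⁹)(3.79×10⁻¹⁰) / (0.0720)³ = 9129 N/C.
√(1 + 3cos²63°) = √(1 + 3·0.2061) = √1.6183 ≈ 1.2721.
E ≈ 9129 × 1.272 = 1.161×10⁴ N/C.

E ≈ 1.16×10⁴ N/C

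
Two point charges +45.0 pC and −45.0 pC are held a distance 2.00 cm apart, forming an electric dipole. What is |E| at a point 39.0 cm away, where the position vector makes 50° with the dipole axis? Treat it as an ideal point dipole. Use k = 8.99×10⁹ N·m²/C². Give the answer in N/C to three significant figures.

E ≈ 0.204 N/C

Dipole moment p = qd = (4.50×10⁻¹¹ C)(0.0200 m) = 9.00×10⁻¹³ C·m.
At angle θ the dipole field magnitude is E = (kp/r³)·√(1 + 3cos²θ).
kp/r³ = (8.99×10⁹)(9.00×10⁻¹³) / (0.390)³ = 0.1364 N/C.
√(1 + 3cos²50°) = √(1 + 3·0.4132) = √2.2395 ≈ 1.4965.
E ≈ 0.1364 × 1.497 = 0.2041 N/C.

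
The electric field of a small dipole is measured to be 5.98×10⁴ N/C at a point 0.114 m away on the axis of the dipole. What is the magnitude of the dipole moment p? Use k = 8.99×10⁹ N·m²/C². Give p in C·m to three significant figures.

On axis E = 2kp/r³, so p = Er³/(2k).
p = (5.98×10⁴)·(0.114)³ / (2·8.99×10⁹) = 4.927×10⁻⁹ C·m.

p ≈ 4.93×10⁻⁹ C·m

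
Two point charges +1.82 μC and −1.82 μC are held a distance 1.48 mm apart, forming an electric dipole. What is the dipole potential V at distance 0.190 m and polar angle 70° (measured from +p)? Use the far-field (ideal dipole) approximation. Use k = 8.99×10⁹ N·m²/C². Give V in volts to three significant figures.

V ≈ 229 V

Dipole moment p = qd = (1.82×10⁻⁶ C)(0.00148 m) = 2.694×10⁻⁹ C·m.
The dipole potential is V = kp cosθ / r².
V = (8.99×10⁹)(2.694×10⁻⁹)·cos70° / (0.190)² = 229.5 V.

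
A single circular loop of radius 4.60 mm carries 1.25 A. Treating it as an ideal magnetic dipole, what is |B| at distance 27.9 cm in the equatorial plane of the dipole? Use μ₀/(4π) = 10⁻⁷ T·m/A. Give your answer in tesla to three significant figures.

Magnetic moment m = IA = Iπa² = (1.25)·π·(0.00460)² = 8.31×10⁻⁵ A·m².
In the equatorial plane B = (μ₀/4π)·m/r³ (half the axial value).
B = (10⁻⁷)·(8.31×10⁻⁵) / (0.279)³ = 3.826×10⁻¹⁰ T.

B ≈ 3.83×10⁻¹⁰ T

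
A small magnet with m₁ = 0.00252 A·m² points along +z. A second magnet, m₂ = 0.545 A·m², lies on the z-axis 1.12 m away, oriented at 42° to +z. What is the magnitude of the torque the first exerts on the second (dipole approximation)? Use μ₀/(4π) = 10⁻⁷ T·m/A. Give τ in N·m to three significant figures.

Dipole B is on the axis of dipole A, so B₁ there is axial: B₁ = (μ₀/4π)·2m₁/r³ along +z.
B₁ = 2(10⁻⁷)(0.00252)/(1.12)³ = 3.587×10⁻¹⁰ T.
τ = m₂ B₁ sinθ.
τ = (0.545)(3.587×10⁻¹⁰)·sin42° = 1.308×10⁻¹⁰ N·m.

τ ≈ 1.31×10⁻¹⁰ N·m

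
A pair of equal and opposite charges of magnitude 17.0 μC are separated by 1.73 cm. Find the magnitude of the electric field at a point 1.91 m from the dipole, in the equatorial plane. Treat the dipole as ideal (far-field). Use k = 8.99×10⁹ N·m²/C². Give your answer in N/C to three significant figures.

E ≈ 379 N/C

Dipole moment p = qd = (1.70×10⁻⁵ C)(0.0173 m) = 2.941×10⁻⁷ C·m.
On the perpendicular bisector E = kp/r³ (half the axial value at the same distance).
E = (8.99×10⁹)(2.941×10⁻⁷) / (1.91)³ = 379.5 N/C.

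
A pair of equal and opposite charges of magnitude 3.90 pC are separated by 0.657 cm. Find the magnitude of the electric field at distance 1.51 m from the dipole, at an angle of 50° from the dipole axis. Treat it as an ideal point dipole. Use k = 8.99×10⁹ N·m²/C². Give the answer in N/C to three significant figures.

E ≈ 1.00×10⁻⁴ N/C

Dipole moment p = qd = (3.90×10⁻¹² C)(0.00657 m) = 2.562×10⁻¹⁴ C·m.
At angle θ the dipole field magnitude is E = (kp/r³)·√(1 + 3cos²θ).
kp/r³ = (8.99×10⁹)(2.562×10⁻¹⁴) / (1.51)³ = 6.690×10⁻⁵ N/C.
√(1 + 3cos²50°) = √(1 + 3·0.4132) = √2.2395 ≈ 1.4965.
E ≈ 6.690×10⁻⁵ × 1.497 = 1.001×10⁻⁴ N/C.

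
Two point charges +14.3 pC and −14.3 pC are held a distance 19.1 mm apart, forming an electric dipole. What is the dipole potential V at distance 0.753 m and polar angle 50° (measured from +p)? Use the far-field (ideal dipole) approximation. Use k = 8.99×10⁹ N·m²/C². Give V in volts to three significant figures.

V ≈ 0.00278 V

Dipole moment p = qd = (1.43×10⁻¹¹ C)(0.0191 m) = 2.731×10⁻¹³ C·m.
The dipole potential is V = kp cosθ / r².
V = (8.99×10⁹)(2.731×10⁻¹³)·cos50° / (0.753)² = 0.002783 V.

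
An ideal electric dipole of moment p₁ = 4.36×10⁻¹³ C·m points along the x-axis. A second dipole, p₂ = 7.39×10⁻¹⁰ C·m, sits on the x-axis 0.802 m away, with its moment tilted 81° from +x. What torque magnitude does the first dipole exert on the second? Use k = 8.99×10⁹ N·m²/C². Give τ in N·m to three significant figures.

τ ≈ 1.11×10⁻¹¹ N·m

The second dipole sits on the axis of the first, so the field there is axial: E₁ = 2kp₁/r³ along +x.
E₁ = 2(8.99×10⁹)(4.36×10⁻¹³)/(0.802)³ = 0.01520 N/C.
Torque on the second dipole: τ = p₂ E₁ sinθ.
τ = (7.39×10⁻¹⁰)(0.01520)·sin81° = 1.109×10⁻¹¹ N·m.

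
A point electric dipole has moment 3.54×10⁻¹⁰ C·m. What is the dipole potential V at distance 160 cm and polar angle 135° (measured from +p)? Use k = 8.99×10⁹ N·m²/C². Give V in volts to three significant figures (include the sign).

The dipole potential is V = kp cosθ / r².
V = (8.99×10⁹)(3.54×10⁻¹⁰)·cos135° / (1.60)² = -0.8790 V.

V ≈ -0.879 V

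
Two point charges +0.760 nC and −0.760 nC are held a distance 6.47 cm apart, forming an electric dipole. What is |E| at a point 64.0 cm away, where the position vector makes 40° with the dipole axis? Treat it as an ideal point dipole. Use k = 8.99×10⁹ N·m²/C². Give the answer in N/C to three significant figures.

Dipole moment p = qd = (7.60×10⁻¹⁰ C)(0.0647 m) = 4.917×10⁻¹¹ C·m.
At angle θ the dipole field magnitude is E = (kp/r³)·√(1 + 3cos²θ).
kp/r³ = (8.99×10⁹)(4.917×10⁻¹¹) / (0.640)³ = 1.686 N/C.
√(1 + 3cos²40°) = √(1 + 3·0.5868) = √2.7605 ≈ 1.6615.
E ≈ 1.686 × 1.661 = 2.802 N/C.

E ≈ 2.80 N/C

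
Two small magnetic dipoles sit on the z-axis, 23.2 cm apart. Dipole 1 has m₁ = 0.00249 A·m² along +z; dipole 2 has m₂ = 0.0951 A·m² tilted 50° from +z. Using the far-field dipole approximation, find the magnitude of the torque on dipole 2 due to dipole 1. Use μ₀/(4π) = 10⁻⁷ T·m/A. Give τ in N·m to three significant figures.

τ ≈ 2.91×10⁻⁹ N·m

Dipole B is on the axis of dipole A, so B₁ there is axial: B₁ = (μ₀/4π)·2m₁/r³ along +z.
B₁ = 2(10⁻⁷)(0.00249)/(0.232)³ = 3.988×10⁻⁸ T.
τ = m₂ B₁ sinθ.
τ = (0.0951)(3.988×10⁻⁸)·sin50° = 2.905×10⁻⁹ N·m.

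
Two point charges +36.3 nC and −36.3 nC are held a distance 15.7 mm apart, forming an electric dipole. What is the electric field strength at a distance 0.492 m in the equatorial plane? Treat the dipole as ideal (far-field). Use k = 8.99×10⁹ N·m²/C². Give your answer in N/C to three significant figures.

E ≈ 43.0 N/C

Dipole moment p = qd = (3.63×10⁻⁸ C)(0.0157 m) = 5.699×10⁻¹⁰ C·m.
In the equatorial plane E = kp/r³.
E = (8.99×10⁹)(5.699×10⁻¹⁰) / (0.492)³ = 43.02 N/C.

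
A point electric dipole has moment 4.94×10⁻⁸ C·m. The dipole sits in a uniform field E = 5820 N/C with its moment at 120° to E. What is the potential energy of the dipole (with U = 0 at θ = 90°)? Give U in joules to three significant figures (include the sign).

U = −p·E = −pE cosθ.
U = −(4.94×10⁻⁸)(5820)·cos120° = 1.438×10⁻⁴ J.

U ≈ 1.44×10⁻⁴ J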